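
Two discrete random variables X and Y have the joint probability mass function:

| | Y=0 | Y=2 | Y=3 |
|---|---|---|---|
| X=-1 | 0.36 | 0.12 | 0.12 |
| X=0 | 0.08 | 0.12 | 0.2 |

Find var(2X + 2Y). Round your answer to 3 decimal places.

E[X] = -0.6,  E[Y] = 1.44,  E[XY] = -0.6
var(X) = 0.6 − (-0.6)² = 0.24;  var(Y) = 3.84 − (1.44)² = 1.7664
cov(X,Y) = -0.6 − (-0.6)(1.44) = 0.264
var(2X + 2Y) = (2)²·0.24 + (2)²·1.7664 + 2·(2)·(2)·0.264 = 10.1376

10.138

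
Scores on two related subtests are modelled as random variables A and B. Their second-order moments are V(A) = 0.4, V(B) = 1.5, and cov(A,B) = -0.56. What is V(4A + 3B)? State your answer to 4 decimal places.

6.4600

V(4A + 3B) = (4)²·V(A) + (3)²·V(B) + 2·(4)·(3)·cov(A,B)
= 16·0.4 + 9·1.5 + 24·-0.56 = 6.46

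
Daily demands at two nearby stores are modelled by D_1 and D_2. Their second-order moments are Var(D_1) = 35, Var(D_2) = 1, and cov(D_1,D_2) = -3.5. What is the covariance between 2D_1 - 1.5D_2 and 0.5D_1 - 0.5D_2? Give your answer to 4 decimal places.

41.8750

cov(2D_1 - 1.5D_2, 0.5D_1 - 0.5D_2) = (2)(0.5)Var(D_1) + (-1.5)(-0.5)Var(D_2) + [(2)(-0.5) + (-1.5)(0.5)]cov(D_1,D_2)
= 1·35 + 0.75·1 + -1.75·-3.5 = 41.875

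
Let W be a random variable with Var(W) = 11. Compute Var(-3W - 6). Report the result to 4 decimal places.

Var(-3W - 6) = (-3)²·Var(W) = 9·11 = 99

99.0000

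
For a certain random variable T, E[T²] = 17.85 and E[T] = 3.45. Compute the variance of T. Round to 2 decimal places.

5.95

V(T) = 17.85 − (3.45)² = 5.9475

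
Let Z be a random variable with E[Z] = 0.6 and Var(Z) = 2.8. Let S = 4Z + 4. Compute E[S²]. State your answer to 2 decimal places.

85.76

E[4Z + 4] = 4·0.6 + 4 = 6.4
Var(4Z + 4) = (4)²·2.8 = 44.8
E[S²] = Var(S) + (E[S])² = 44.8 + (6.4)² = 85.76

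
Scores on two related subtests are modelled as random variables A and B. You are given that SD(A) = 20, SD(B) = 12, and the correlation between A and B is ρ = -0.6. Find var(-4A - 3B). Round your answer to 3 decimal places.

4240.000

var(A) = (20)² = 400;  var(B) = (12)² = 144
Cov(A,B) = ρ·SD(A)·SD(B) = -0.6·20·12 = -144
var(-4A - 3B) = (-4)²·var(A) + (-3)²·var(B) + 2·(-4)·(-3)·Cov(A,B)
= 16·400 + 9·144 + 24·-144 = 4240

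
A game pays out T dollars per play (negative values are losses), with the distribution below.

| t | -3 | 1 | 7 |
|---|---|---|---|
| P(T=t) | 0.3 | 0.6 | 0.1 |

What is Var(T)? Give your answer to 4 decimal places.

8.0400

E[T] = (-3)(0.3) + (1)(0.6) + (7)(0.1) = 0.4
E[T²] = (-3)²(0.3) + (1)²(0.6) + (7)²(0.1) = 8.2
Var(T) = E[T²] − (E[T])² = 8.2 − (0.4)² = 8.04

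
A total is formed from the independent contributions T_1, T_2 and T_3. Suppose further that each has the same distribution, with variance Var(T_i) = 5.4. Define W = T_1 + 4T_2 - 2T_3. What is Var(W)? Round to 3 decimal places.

By independence, Var(W) = (1)²Var(T_1) + (4)²Var(T_2) + (-2)²Var(T_3)
= (1)²·5.4 + (4)²·5.4 + (-2)²·5.4 = 113.4

113.400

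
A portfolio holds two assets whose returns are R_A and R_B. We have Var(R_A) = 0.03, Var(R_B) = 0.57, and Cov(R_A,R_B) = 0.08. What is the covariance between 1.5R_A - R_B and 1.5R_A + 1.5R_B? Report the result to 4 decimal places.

Cov(1.5R_A - R_B, 1.5R_A + 1.5R_B) = (1.5)(1.5)Var(R_A) + (-1)(1.5)Var(R_B) + [(1.5)(1.5) + (-1)(1.5)]Cov(R_A,R_B)
= 2.25·0.03 + -1.5·0.57 + 0.75·0.08 = -0.7275

-0.7275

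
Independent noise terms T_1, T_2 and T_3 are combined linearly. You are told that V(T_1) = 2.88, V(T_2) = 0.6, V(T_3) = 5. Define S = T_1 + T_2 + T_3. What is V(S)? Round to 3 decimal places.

8.480

By independence, V(S) = (1)²V(T_1) + (1)²V(T_2) + (1)²V(T_3)
= (1)²·2.88 + (1)²·0.6 + (1)²·5 = 8.48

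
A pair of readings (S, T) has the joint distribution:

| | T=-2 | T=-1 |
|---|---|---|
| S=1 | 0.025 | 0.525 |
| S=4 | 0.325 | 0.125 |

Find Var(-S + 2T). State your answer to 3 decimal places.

E[S] = 2.35,  E[T] = -1.35,  E[ST] = -3.675
Var(S) = 7.75 − (2.35)² = 2.2275;  Var(T) = 2.05 − (-1.35)² = 0.2275
Cov(S,T) = -3.675 − (2.35)(-1.35) = -0.5025
Var(-S + 2T) = (-1)²·2.2275 + (2)²·0.2275 + 2·(-1)·(2)·-0.5025 = 5.1475

5.148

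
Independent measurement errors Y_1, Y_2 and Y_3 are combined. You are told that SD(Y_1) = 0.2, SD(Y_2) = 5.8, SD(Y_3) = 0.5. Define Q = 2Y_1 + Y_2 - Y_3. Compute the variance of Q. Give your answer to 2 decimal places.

34.05

var(Y_1) = 0.04, var(Y_2) = 33.64, var(Y_3) = 0.25
By independence, var(Q) = (2)²var(Y_1) + (1)²var(Y_2) + (-1)²var(Y_3)
= (2)²·0.04 + (1)²·33.64 + (-1)²·0.25 = 34.05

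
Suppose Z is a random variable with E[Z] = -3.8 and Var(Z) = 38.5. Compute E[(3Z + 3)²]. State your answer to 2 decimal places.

E[3Z + 3] = 3·-3.8 + 3 = -8.4
Var(3Z + 3) = (3)²·38.5 = 346.5
E[(3Z + 3)²] = Var((3Z + 3)) + (E[(3Z + 3)])² = 346.5 + (-8.4)² = 417.06

417.06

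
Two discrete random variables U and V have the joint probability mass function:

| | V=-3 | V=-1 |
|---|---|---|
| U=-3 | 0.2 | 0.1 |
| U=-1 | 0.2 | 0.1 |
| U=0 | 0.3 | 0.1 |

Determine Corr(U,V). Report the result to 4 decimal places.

-0.0699

E[U] = -1.2,  E[V] = -2.4
E[UV] = 2.8
cov(U,V) = E[UV] − E[U]E[V] = 2.8 − (-1.2)(-2.4) = -0.08
Var(U) = 1.56,  Var(V) = 0.84
ρ = -0.08 / √(1.56·0.84) ≈ -0.0699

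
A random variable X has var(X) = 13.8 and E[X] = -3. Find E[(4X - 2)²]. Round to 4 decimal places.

E[4X - 2] = 4·-3 − 2 = -14
var(4X - 2) = (4)²·13.8 = 220.8
E[(4X - 2)²] = var((4X - 2)) + (E[(4X - 2)])² = 220.8 + (-14)² = 416.8

416.8000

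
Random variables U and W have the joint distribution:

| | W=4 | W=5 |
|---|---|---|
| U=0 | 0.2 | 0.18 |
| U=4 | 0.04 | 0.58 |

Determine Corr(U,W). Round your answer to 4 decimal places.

0.5248

E[U] = 2.48,  E[W] = 4.76
E[UW] = 12.24
Cov(U,W) = E[UW] − E[U]E[W] = 12.24 − (2.48)(4.76) = 0.4352
var(U) = 3.7696,  var(W) = 0.1824
ρ = 0.4352 / √(3.7696·0.1824) ≈ 0.5248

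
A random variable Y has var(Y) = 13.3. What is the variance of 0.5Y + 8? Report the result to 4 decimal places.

3.3250

var(0.5Y + 8) = (0.5)²·var(Y) = 0.25·13.3 = 3.325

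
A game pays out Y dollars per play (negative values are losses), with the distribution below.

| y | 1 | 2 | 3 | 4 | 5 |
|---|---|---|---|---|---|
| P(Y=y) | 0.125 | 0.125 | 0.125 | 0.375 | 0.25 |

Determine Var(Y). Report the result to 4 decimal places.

1.7500

E[Y] = (1)(0.125) + (2)(0.125) + (3)(0.125) + (4)(0.375) + (5)(0.25) = 3.5
E[Y²] = (1)²(0.125) + (2)²(0.125) + (3)²(0.125) + (4)²(0.375) + (5)²(0.25) = 14
Var(Y) = E[Y²] − (E[Y])² = 14 − (3.5)² = 1.75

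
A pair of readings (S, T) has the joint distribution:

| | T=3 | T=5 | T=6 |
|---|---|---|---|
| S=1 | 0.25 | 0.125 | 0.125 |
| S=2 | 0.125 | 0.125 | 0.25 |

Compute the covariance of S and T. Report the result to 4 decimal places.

0.1875

E[S] = 1.5,  E[T] = 4.625
E[ST] = 7.125
Cov(S,T) = E[ST] − E[S]E[T] = 7.125 − (1.5)(4.625) = 0.1875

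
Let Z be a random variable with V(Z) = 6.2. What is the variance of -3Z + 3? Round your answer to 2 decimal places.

V(-3Z + 3) = (-3)²·V(Z) = 9·6.2 = 55.8

55.80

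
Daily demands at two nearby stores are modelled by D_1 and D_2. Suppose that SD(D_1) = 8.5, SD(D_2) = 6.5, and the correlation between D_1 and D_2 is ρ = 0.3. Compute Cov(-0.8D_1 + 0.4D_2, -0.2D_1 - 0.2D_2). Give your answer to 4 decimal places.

9.5060

Var(D_1) = (8.5)² = 72.25;  Var(D_2) = (6.5)² = 42.25
Cov(D_1,D_2) = ρ·SD(D_1)·SD(D_2) = 0.3·8.5·6.5 = 16.575
Cov(-0.8D_1 + 0.4D_2, -0.2D_1 - 0.2D_2) = (-0.8)(-0.2)Var(D_1) + (0.4)(-0.2)Var(D_2) + [(-0.8)(-0.2) + (0.4)(-0.2)]Cov(D_1,D_2)
= 0.16·72.25 + -0.08·42.25 + 0.08·16.575 = 9.506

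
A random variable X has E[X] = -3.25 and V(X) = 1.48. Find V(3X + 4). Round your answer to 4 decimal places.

13.3200

V(3X + 4) = (3)²·V(X) = 9·1.48 = 13.32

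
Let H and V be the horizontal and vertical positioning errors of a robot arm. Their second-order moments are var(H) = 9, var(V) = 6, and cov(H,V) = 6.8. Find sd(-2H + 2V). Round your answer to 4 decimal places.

var(-2H + 2V) = (-2)²·var(H) + (2)²·var(V) + 2·(-2)·(2)·cov(H,V)
= 4·9 + 4·6 + -8·6.8 = 5.6
sd(-2H + 2V) = √5.6 ≈ 2.3664

2.3664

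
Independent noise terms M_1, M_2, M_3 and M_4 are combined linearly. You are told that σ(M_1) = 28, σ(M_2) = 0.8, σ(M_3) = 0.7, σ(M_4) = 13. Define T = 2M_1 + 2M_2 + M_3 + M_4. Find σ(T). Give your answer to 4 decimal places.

57.5157

Var(M_1) = 784, Var(M_2) = 0.64, Var(M_3) = 0.49, Var(M_4) = 169
By independence, Var(T) = (2)²Var(M_1) + (2)²Var(M_2) + (1)²Var(M_3) + (1)²Var(M_4)
= (2)²·784 + (2)²·0.64 + (1)²·0.49 + (1)²·169 = 3308.05
σ(T) = √3308.05 ≈ 57.5157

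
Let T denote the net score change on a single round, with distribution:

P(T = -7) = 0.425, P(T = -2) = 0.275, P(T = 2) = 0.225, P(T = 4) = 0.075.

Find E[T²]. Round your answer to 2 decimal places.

24.03

E[T²] = (-7)²(0.425) + (-2)²(0.275) + (2)²(0.225) + (4)²(0.075) = 24.025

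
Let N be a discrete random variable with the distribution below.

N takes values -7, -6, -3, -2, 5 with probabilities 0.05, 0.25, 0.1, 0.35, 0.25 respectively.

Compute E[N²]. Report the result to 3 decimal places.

E[N²] = (-7)²(0.05) + (-6)²(0.25) + (-3)²(0.1) + (-2)²(0.35) + (5)²(0.25) = 20

20.000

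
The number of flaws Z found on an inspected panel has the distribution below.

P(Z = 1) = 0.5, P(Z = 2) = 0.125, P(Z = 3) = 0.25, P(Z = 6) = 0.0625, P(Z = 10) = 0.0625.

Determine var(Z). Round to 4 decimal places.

5.5000

E[Z] = (1)(0.5) + (2)(0.125) + (3)(0.25) + (6)(0.0625) + (10)(0.0625) = 2.5
E[Z²] = (1)²(0.5) + (2)²(0.125) + (3)²(0.25) + (6)²(0.0625) + (10)²(0.0625) = 11.75
var(Z) = E[Z²] − (E[Z])² = 11.75 − (2.5)² = 5.5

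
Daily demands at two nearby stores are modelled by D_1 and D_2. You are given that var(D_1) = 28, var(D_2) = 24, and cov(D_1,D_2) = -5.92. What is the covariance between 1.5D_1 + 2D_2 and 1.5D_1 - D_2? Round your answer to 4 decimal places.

cov(1.5D_1 + 2D_2, 1.5D_1 - D_2) = (1.5)(1.5)var(D_1) + (2)(-1)var(D_2) + [(1.5)(-1) + (2)(1.5)]cov(D_1,D_2)
= 2.25·28 + -2·24 + 1.5·-5.92 = 6.12

6.1200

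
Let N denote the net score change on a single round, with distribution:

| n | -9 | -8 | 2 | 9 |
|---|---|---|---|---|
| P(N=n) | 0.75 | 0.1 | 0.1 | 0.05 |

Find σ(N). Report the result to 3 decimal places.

4.898

E[N] = (-9)(0.75) + (-8)(0.1) + (2)(0.1) + (9)(0.05) = -6.9
E[N²] = (-9)²(0.75) + (-8)²(0.1) + (2)²(0.1) + (9)²(0.05) = 71.6
Var(N) = E[N²] − (E[N])² = 71.6 − (-6.9)² = 23.99
σ(N) = √23.99 ≈ 4.898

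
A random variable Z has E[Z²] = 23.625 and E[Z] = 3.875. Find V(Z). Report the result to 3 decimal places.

V(Z) = 23.625 − (3.875)² = 8.609375

8.609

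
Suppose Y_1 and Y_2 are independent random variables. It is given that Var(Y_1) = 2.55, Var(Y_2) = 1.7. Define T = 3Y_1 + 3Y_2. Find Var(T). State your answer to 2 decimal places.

38.25

By independence, Var(T) = (3)²Var(Y_1) + (3)²Var(Y_2)
= (3)²·2.55 + (3)²·1.7 = 38.25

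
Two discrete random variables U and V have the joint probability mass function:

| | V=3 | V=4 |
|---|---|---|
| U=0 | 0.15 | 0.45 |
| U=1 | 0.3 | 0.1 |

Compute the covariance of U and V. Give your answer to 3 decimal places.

E[U] = 0.4,  E[V] = 3.55
E[UV] = 1.3
cov(U,V) = E[UV] − E[U]E[V] = 1.3 − (0.4)(3.55) = -0.12

-0.120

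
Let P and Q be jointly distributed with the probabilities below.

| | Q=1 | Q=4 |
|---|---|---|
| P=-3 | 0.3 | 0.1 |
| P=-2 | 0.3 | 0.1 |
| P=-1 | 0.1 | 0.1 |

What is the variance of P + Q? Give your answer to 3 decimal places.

E[P] = -2.2,  E[Q] = 1.9,  E[PQ] = -4
V(P) = 5.4 − (-2.2)² = 0.56;  V(Q) = 5.5 − (1.9)² = 1.89
Cov(P,Q) = -4 − (-2.2)(1.9) = 0.18
V(P + Q) = (1)²·0.56 + (1)²·1.89 + 2·(1)·(1)·0.18 = 2.81

2.810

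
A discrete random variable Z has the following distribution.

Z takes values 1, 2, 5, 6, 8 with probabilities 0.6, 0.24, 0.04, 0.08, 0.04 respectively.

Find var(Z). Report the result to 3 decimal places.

E[Z] = (1)(0.6) + (2)(0.24) + (5)(0.04) + (6)(0.08) + (8)(0.04) = 2.08
E[Z²] = (1)²(0.6) + (2)²(0.24) + (5)²(0.04) + (6)²(0.08) + (8)²(0.04) = 8
var(Z) = E[Z²] − (E[Z])² = 8 − (2.08)² = 3.6736

3.674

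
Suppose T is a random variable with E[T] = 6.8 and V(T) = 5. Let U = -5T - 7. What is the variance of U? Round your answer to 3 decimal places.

125.000

V(-5T - 7) = (-5)²·V(T) = 25·5 = 125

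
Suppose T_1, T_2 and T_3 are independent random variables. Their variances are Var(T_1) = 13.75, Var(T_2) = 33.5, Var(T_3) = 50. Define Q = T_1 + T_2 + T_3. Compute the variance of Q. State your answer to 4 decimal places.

By independence, Var(Q) = (1)²Var(T_1) + (1)²Var(T_2) + (1)²Var(T_3)
= (1)²·13.75 + (1)²·33.5 + (1)²·50 = 97.25

97.2500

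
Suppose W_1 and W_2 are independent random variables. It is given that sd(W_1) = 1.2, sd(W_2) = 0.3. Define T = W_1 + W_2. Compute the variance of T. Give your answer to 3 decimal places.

Var(W_1) = 1.44, Var(W_2) = 0.09
By independence, Var(T) = (1)²Var(W_1) + (1)²Var(W_2)
= (1)²·1.44 + (1)²·0.09 = 1.53

1.530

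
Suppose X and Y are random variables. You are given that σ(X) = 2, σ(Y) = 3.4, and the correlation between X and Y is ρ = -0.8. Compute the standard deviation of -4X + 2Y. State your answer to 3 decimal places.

V(X) = (2)² = 4;  V(Y) = (3.4)² = 11.56
Cov(X,Y) = ρ·σ(X)·σ(Y) = -0.8·2·3.4 = -5.44
V(-4X + 2Y) = (-4)²·V(X) + (2)²·V(Y) + 2·(-4)·(2)·Cov(X,Y)
= 16·4 + 4·11.56 + -16·-5.44 = 197.28
σ(-4X + 2Y) = √197.28 ≈ 14.046

14.046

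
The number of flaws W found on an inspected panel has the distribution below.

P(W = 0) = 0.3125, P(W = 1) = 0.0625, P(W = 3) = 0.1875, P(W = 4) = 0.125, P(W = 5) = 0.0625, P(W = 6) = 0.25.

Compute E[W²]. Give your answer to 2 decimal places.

E[W²] = (0)²(0.3125) + (1)²(0.0625) + (3)²(0.1875) + (4)²(0.125) + (5)²(0.0625) + (6)²(0.25) = 14.3125

14.31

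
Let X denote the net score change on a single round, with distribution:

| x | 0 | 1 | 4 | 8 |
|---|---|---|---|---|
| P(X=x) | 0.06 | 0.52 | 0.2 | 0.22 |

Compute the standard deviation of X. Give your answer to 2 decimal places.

2.88

E[X] = (0)(0.06) + (1)(0.52) + (4)(0.2) + (8)(0.22) = 3.08
E[X²] = (0)²(0.06) + (1)²(0.52) + (4)²(0.2) + (8)²(0.22) = 17.8
var(X) = E[X²] − (E[X])² = 17.8 − (3.08)² = 8.3136
σ(X) = √8.3136 ≈ 2.88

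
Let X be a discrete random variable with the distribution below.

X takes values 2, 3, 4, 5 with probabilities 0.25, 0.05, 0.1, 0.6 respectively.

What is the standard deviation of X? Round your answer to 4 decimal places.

1.2835

E[X] = (2)(0.25) + (3)(0.05) + (4)(0.1) + (5)(0.6) = 4.05
E[X²] = (2)²(0.25) + (3)²(0.05) + (4)²(0.1) + (5)²(0.6) = 18.05
V(X) = E[X²] − (E[X])² = 18.05 − (4.05)² = 1.6475
σ(X) = √1.6475 ≈ 1.2835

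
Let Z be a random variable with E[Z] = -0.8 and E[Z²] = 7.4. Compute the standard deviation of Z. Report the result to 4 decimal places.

2.6000

Var(Z) = 7.4 − (-0.8)² = 6.76
SD(Z) = √6.76 ≈ 2.6000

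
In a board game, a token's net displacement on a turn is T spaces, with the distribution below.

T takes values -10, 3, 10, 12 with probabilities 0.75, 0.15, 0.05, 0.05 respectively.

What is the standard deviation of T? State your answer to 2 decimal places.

7.29

E[T] = (-10)(0.75) + (3)(0.15) + (10)(0.05) + (12)(0.05) = -5.95
E[T²] = (-10)²(0.75) + (3)²(0.15) + (10)²(0.05) + (12)²(0.05) = 88.55
Var(T) = E[T²] − (E[T])² = 88.55 − (-5.95)² = 53.1475
SD(T) = √53.1475 ≈ 7.29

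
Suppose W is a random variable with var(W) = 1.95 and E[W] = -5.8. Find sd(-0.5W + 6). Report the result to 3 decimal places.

var(-0.5W + 6) = (-0.5)²·1.95 = 0.4875
sd(-0.5W + 6) = √0.4875 ≈ 0.698

0.698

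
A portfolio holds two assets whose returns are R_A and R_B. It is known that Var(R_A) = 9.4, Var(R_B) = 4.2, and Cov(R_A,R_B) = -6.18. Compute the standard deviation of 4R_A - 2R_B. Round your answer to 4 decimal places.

16.3120

Var(4R_A - 2R_B) = (4)²·Var(R_A) + (-2)²·Var(R_B) + 2·(4)·(-2)·Cov(R_A,R_B)
= 16·9.4 + 4·4.2 + -16·-6.18 = 266.08
SD(4R_A - 2R_B) = √266.08 ≈ 16.3120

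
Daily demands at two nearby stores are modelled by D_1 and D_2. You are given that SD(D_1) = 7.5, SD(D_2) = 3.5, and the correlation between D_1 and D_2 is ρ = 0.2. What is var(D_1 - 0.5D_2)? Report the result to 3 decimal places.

var(D_1) = (7.5)² = 56.25;  var(D_2) = (3.5)² = 12.25
Cov(D_1,D_2) = ρ·SD(D_1)·SD(D_2) = 0.2·7.5·3.5 = 5.25
var(D_1 - 0.5D_2) = (1)²·var(D_1) + (-0.5)²·var(D_2) + 2·(1)·(-0.5)·Cov(D_1,D_2)
= 1·56.25 + 0.25·12.25 + -1·5.25 = 54.0625

54.063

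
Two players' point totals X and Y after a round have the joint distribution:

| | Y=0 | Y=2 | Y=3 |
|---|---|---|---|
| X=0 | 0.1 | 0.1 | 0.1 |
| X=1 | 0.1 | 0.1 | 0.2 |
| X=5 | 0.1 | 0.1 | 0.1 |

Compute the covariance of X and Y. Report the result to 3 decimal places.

-0.120

E[X] = 1.9,  E[Y] = 1.8
E[XY] = 3.3
cov(X,Y) = E[XY] − E[X]E[Y] = 3.3 − (1.9)(1.8) = -0.12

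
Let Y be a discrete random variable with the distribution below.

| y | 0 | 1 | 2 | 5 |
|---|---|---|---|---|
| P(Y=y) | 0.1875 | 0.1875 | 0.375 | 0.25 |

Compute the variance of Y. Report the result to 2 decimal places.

3.15

E[Y] = (0)(0.1875) + (1)(0.1875) + (2)(0.375) + (5)(0.25) = 2.1875
E[Y²] = (0)²(0.1875) + (1)²(0.1875) + (2)²(0.375) + (5)²(0.25) = 7.9375
Var(Y) = E[Y²] − (E[Y])² = 7.9375 − (2.1875)² = 3.15234375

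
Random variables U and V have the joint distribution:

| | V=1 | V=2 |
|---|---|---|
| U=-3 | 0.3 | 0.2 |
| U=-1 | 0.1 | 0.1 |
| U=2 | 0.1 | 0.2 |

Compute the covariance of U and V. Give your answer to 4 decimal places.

0.2500

E[U] = -1.1,  E[V] = 1.5
E[UV] = -1.4
Cov(U,V) = E[UV] − E[U]E[V] = -1.4 − (-1.1)(1.5) = 0.25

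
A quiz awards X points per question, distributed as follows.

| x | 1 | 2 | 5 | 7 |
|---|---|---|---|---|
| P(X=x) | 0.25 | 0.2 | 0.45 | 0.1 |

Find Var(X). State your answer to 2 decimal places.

E[X] = (1)(0.25) + (2)(0.2) + (5)(0.45) + (7)(0.1) = 3.6
E[X²] = (1)²(0.25) + (2)²(0.2) + (5)²(0.45) + (7)²(0.1) = 17.2
Var(X) = E[X²] − (E[X])² = 17.2 − (3.6)² = 4.24

4.24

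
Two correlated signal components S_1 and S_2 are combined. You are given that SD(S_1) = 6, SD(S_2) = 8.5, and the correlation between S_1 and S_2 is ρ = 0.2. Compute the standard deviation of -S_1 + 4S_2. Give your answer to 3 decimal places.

33.323

Var(S_1) = (6)² = 36;  Var(S_2) = (8.5)² = 72.25
Cov(S_1,S_2) = ρ·SD(S_1)·SD(S_2) = 0.2·6·8.5 = 10.2
Var(-S_1 + 4S_2) = (-1)²·Var(S_1) + (4)²·Var(S_2) + 2·(-1)·(4)·Cov(S_1,S_2)
= 1·36 + 16·72.25 + -8·10.2 = 1110.4
SD(-S_1 + 4S_2) = √1110.4 ≈ 33.323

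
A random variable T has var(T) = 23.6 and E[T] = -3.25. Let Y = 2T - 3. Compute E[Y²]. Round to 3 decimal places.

184.650

E[2T - 3] = 2·-3.25 − 3 = -9.5
var(2T - 3) = (2)²·23.6 = 94.4
E[Y²] = var(Y) + (E[Y])² = 94.4 + (-9.5)² = 184.65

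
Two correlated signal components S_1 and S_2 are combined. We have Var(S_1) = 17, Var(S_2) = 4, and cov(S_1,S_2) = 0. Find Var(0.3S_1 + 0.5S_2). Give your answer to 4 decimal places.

Var(0.3S_1 + 0.5S_2) = (0.3)²·Var(S_1) + (0.5)²·Var(S_2) + 2·(0.3)·(0.5)·cov(S_1,S_2)
= 0.09·17 + 0.25·4 + 0.3·0 = 2.53

2.5300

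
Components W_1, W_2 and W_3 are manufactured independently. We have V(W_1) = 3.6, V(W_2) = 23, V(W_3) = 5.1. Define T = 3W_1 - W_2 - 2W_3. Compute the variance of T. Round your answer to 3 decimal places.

75.800

By independence, V(T) = (3)²V(W_1) + (-1)²V(W_2) + (-2)²V(W_3)
= (3)²·3.6 + (-1)²·23 + (-2)²·5.1 = 75.8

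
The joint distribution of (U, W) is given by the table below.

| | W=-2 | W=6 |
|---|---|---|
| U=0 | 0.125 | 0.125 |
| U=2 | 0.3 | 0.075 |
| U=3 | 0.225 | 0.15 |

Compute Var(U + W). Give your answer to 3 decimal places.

15.019

E[U] = 1.875,  E[W] = 0.8,  E[UW] = 1.05
Var(U) = 4.875 − (1.875)² = 1.359375;  Var(W) = 15.2 − (0.8)² = 14.56
Cov(U,W) = 1.05 − (1.875)(0.8) = -0.45
Var(U + W) = (1)²·1.359375 + (1)²·14.56 + 2·(1)·(1)·-0.45 = 15.019375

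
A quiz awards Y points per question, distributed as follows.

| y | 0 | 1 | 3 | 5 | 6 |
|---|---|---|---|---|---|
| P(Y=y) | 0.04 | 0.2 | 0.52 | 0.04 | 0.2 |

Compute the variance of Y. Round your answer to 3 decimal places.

3.094

E[Y] = (0)(0.04) + (1)(0.2) + (3)(0.52) + (5)(0.04) + (6)(0.2) = 3.16
E[Y²] = (0)²(0.04) + (1)²(0.2) + (3)²(0.52) + (5)²(0.04) + (6)²(0.2) = 13.08
V(Y) = E[Y²] − (E[Y])² = 13.08 − (3.16)² = 3.0944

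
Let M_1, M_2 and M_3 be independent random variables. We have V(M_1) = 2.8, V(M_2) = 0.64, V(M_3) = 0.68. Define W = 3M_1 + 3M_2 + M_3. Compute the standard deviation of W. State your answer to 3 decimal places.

By independence, V(W) = (3)²V(M_1) + (3)²V(M_2) + (1)²V(M_3)
= (3)²·2.8 + (3)²·0.64 + (1)²·0.68 = 31.64
SD(W) = √31.64 ≈ 5.625

5.625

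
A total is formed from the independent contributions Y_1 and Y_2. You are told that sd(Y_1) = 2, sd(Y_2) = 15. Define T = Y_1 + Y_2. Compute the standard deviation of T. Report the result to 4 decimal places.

var(Y_1) = 4, var(Y_2) = 225
By independence, var(T) = (1)²var(Y_1) + (1)²var(Y_2)
= (1)²·4 + (1)²·225 = 229
sd(T) = √229 ≈ 15.1327

15.1327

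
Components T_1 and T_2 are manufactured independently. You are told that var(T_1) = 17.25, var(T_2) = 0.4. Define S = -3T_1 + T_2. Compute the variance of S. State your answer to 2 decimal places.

155.65

By independence, var(S) = (-3)²var(T_1) + (1)²var(T_2)
= (-3)²·17.25 + (1)²·0.4 = 155.65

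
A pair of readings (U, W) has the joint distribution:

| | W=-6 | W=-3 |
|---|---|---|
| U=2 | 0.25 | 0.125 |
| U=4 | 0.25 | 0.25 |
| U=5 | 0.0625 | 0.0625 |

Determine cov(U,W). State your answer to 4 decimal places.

E[U] = 3.375,  E[W] = -4.6875
E[UW] = -15.5625
cov(U,W) = E[UW] − E[U]E[W] = -15.5625 − (3.375)(-4.6875) = 0.2578125

0.2578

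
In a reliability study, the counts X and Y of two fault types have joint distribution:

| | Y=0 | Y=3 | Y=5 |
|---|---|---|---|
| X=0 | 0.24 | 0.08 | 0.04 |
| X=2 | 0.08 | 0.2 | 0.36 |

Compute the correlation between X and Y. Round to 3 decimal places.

0.575

E[X] = 1.28,  E[Y] = 2.84
E[XY] = 4.8
Cov(X,Y) = E[XY] − E[X]E[Y] = 4.8 − (1.28)(2.84) = 1.1648
Var(X) = 0.9216,  Var(Y) = 4.4544
ρ = 1.1648 / √(0.9216·4.4544) ≈ 0.575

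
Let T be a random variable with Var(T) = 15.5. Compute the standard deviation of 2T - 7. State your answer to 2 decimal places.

7.87

Var(2T - 7) = (2)²·15.5 = 62
SD(2T - 7) = √62 ≈ 7.87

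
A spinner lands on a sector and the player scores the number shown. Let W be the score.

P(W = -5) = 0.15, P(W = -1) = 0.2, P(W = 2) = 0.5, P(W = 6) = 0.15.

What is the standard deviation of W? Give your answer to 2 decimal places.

3.23

E[W] = (-5)(0.15) + (-1)(0.2) + (2)(0.5) + (6)(0.15) = 0.95
E[W²] = (-5)²(0.15) + (-1)²(0.2) + (2)²(0.5) + (6)²(0.15) = 11.35
V(W) = E[W²] − (E[W])² = 11.35 − (0.95)² = 10.4475
SD(W) = √10.4475 ≈ 3.23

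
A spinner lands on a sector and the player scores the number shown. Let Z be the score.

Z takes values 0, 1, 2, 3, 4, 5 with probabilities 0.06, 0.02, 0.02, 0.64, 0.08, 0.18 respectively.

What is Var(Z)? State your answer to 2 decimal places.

E[Z] = (0)(0.06) + (1)(0.02) + (2)(0.02) + (3)(0.64) + (4)(0.08) + (5)(0.18) = 3.2
E[Z²] = (0)²(0.06) + (1)²(0.02) + (2)²(0.02) + (3)²(0.64) + (4)²(0.08) + (5)²(0.18) = 11.64
Var(Z) = E[Z²] − (E[Z])² = 11.64 − (3.2)² = 1.4

1.40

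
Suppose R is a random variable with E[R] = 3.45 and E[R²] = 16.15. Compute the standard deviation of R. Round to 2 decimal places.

Var(R) = 16.15 − (3.45)² = 4.2475
SD(R) = √4.2475 ≈ 2.06

2.06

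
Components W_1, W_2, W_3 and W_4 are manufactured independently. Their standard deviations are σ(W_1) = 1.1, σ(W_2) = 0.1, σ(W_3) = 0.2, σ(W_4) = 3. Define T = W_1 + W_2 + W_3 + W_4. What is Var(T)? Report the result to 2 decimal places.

Var(W_1) = 1.21, Var(W_2) = 0.01, Var(W_3) = 0.04, Var(W_4) = 9
By independence, Var(T) = (1)²Var(W_1) + (1)²Var(W_2) + (1)²Var(W_3) + (1)²Var(W_4)
= (1)²·1.21 + (1)²·0.01 + (1)²·0.04 + (1)²·9 = 10.26

10.26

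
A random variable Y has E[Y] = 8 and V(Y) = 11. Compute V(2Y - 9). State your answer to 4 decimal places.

44.0000

V(2Y - 9) = (2)²·V(Y) = 4·11 = 44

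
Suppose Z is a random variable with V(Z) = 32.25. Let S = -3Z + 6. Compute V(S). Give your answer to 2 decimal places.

290.25

V(-3Z + 6) = (-3)²·V(Z) = 9·32.25 = 290.25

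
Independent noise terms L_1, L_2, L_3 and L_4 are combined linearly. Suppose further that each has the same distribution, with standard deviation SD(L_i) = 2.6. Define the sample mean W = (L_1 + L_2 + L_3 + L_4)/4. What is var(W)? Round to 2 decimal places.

1.69

var(L_i) = (2.6)² = 6.76
By independence, var(W) = (0.25)²var(L_1) + (0.25)²var(L_2) + (0.25)²var(L_3) + (0.25)²var(L_4)
= (0.25)²·6.76 + (0.25)²·6.76 + (0.25)²·6.76 + (0.25)²·6.76 = 1.69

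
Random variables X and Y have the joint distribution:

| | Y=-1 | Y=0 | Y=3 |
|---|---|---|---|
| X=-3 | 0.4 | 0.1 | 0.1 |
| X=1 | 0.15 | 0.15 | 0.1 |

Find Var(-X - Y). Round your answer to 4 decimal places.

7.2275

E[X] = -1.4,  E[Y] = 0.05,  E[XY] = 0.45
Var(X) = 5.8 − (-1.4)² = 3.84;  Var(Y) = 2.35 − (0.05)² = 2.3475
Cov(X,Y) = 0.45 − (-1.4)(0.05) = 0.52
Var(-X - Y) = (-1)²·3.84 + (-1)²·2.3475 + 2·(-1)·(-1)·0.52 = 7.2275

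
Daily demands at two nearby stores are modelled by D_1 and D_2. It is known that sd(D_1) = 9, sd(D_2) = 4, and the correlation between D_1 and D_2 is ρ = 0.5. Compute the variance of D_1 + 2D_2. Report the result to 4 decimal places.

217.0000

var(D_1) = (9)² = 81;  var(D_2) = (4)² = 16
cov(D_1,D_2) = ρ·sd(D_1)·sd(D_2) = 0.5·9·4 = 18
var(D_1 + 2D_2) = (1)²·var(D_1) + (2)²·var(D_2) + 2·(1)·(2)·cov(D_1,D_2)
= 1·81 + 4·16 + 4·18 = 217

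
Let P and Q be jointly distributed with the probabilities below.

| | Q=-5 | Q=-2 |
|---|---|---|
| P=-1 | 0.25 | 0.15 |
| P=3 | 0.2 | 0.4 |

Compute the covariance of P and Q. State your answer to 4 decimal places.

0.8400

E[P] = 1.4,  E[Q] = -3.35
E[PQ] = -3.85
Cov(P,Q) = E[PQ] − E[P]E[Q] = -3.85 − (1.4)(-3.35) = 0.84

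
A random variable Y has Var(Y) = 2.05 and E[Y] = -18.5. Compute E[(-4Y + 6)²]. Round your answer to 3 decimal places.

E[-4Y + 6] = -4·-18.5 + 6 = 80
Var(-4Y + 6) = (-4)²·2.05 = 32.8
E[(-4Y + 6)²] = Var((-4Y + 6)) + (E[(-4Y + 6)])² = 32.8 + (80)² = 6432.8

6432.800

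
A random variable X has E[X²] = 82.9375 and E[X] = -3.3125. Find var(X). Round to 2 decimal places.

var(X) = 82.9375 − (-3.3125)² = 71.96484375

71.96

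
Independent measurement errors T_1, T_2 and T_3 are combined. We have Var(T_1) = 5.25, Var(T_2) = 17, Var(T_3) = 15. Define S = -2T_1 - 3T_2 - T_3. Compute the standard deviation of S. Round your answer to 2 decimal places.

13.75

By independence, Var(S) = (-2)²Var(T_1) + (-3)²Var(T_2) + (-1)²Var(T_3)
= (-2)²·5.25 + (-3)²·17 + (-1)²·15 = 189
σ(S) = √189 ≈ 13.75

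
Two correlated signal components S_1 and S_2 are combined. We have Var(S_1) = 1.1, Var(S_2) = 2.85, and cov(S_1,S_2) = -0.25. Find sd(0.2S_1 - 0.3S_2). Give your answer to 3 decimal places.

Var(0.2S_1 - 0.3S_2) = (0.2)²·Var(S_1) + (-0.3)²·Var(S_2) + 2·(0.2)·(-0.3)·cov(S_1,S_2)
= 0.04·1.1 + 0.09·2.85 + -0.12·-0.25 = 0.3305
sd(0.2S_1 - 0.3S_2) = √0.3305 ≈ 0.575

0.575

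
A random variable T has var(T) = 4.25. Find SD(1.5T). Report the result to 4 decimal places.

var(1.5T) = (1.5)²·4.25 = 9.5625
SD(1.5T) = √9.5625 ≈ 3.0923

3.0923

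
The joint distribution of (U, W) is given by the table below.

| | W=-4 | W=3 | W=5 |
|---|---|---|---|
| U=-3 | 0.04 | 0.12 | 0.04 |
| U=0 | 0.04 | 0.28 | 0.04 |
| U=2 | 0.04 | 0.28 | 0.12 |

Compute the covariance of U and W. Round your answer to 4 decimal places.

E[U] = 0.28,  E[W] = 2.56
E[UW] = 1.36
Cov(U,W) = E[UW] − E[U]E[W] = 1.36 − (0.28)(2.56) = 0.6432

0.6432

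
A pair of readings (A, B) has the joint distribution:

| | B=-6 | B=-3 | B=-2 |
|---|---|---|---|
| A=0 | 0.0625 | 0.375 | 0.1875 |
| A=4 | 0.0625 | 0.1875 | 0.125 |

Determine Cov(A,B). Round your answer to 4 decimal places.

-0.1563

E[A] = 1.5,  E[B] = -3.0625
E[AB] = -4.75
Cov(A,B) = E[AB] − E[A]E[B] = -4.75 − (1.5)(-3.0625) = -0.15625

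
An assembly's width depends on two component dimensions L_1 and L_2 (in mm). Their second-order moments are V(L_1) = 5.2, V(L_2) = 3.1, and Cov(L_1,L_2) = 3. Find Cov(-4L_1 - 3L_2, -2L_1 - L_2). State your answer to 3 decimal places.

Cov(-4L_1 - 3L_2, -2L_1 - L_2) = (-4)(-2)V(L_1) + (-3)(-1)V(L_2) + [(-4)(-1) + (-3)(-2)]Cov(L_1,L_2)
= 8·5.2 + 3·3.1 + 10·3 = 80.9

80.900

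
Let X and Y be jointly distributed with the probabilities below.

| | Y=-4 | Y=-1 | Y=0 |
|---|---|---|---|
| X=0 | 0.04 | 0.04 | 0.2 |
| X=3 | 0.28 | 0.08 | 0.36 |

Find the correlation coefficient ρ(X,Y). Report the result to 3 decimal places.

-0.236

E[X] = 2.16,  E[Y] = -1.4
E[XY] = -3.6
cov(X,Y) = E[XY] − E[X]E[Y] = -3.6 − (2.16)(-1.4) = -0.576
Var(X) = 1.8144,  Var(Y) = 3.28
ρ = -0.576 / √(1.8144·3.28) ≈ -0.236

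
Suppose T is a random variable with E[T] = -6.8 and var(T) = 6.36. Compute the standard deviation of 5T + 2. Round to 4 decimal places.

var(5T + 2) = (5)²·6.36 = 159
SD(5T + 2) = √159 ≈ 12.6095

12.6095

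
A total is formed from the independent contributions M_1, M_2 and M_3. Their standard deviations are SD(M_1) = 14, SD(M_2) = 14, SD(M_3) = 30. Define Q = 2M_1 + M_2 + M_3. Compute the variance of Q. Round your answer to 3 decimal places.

Var(M_1) = 196, Var(M_2) = 196, Var(M_3) = 900
By independence, Var(Q) = (2)²Var(M_1) + (1)²Var(M_2) + (1)²Var(M_3)
= (2)²·196 + (1)²·196 + (1)²·900 = 1880

1880.000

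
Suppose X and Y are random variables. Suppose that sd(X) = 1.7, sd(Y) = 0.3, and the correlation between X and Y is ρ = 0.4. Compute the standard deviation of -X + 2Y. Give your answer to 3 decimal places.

1.560

Var(X) = (1.7)² = 2.89;  Var(Y) = (0.3)² = 0.09
Cov(X,Y) = ρ·sd(X)·sd(Y) = 0.4·1.7·0.3 = 0.204
Var(-X + 2Y) = (-1)²·Var(X) + (2)²·Var(Y) + 2·(-1)·(2)·Cov(X,Y)
= 1·2.89 + 4·0.09 + -4·0.204 = 2.434
sd(-X + 2Y) = √2.434 ≈ 1.560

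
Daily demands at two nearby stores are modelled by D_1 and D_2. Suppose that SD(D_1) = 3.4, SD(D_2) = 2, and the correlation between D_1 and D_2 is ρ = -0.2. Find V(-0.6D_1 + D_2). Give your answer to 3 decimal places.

V(D_1) = (3.4)² = 11.56;  V(D_2) = (2)² = 4
cov(D_1,D_2) = ρ·SD(D_1)·SD(D_2) = -0.2·3.4·2 = -1.36
V(-0.6D_1 + D_2) = (-0.6)²·V(D_1) + (1)²·V(D_2) + 2·(-0.6)·(1)·cov(D_1,D_2)
= 0.36·11.56 + 1·4 + -1.2·-1.36 = 9.7936

9.794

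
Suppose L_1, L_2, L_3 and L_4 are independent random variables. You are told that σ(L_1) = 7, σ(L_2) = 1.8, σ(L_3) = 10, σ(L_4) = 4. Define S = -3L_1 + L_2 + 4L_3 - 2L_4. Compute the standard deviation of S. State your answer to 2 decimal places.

45.92

V(L_1) = 49, V(L_2) = 3.24, V(L_3) = 100, V(L_4) = 16
By independence, V(S) = (-3)²V(L_1) + (1)²V(L_2) + (4)²V(L_3) + (-2)²V(L_4)
= (-3)²·49 + (1)²·3.24 + (4)²·100 + (-2)²·16 = 2108.24
σ(S) = √2108.24 ≈ 45.92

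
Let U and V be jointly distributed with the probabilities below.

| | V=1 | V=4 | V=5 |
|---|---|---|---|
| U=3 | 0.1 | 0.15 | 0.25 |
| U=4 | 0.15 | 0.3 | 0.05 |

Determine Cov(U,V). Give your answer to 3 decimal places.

-0.175

E[U] = 3.5,  E[V] = 3.55
E[UV] = 12.25
Cov(U,V) = E[UV] − E[U]E[V] = 12.25 − (3.5)(3.55) = -0.175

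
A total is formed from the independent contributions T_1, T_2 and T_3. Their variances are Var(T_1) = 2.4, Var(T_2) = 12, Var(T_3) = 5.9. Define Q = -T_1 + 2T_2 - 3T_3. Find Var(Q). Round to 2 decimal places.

By independence, Var(Q) = (-1)²Var(T_1) + (2)²Var(T_2) + (-3)²Var(T_3)
= (-1)²·2.4 + (2)²·12 + (-3)²·5.9 = 103.5

103.50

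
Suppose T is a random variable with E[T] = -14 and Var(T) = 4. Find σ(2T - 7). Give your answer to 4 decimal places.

4.0000

Var(2T - 7) = (2)²·4 = 16
σ(2T - 7) = √16 ≈ 4.0000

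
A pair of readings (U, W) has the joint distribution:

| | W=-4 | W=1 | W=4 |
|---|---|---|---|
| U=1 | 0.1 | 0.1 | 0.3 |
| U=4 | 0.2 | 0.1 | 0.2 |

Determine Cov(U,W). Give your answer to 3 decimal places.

E[U] = 2.5,  E[W] = 1
E[UW] = 1.3
Cov(U,W) = E[UW] − E[U]E[W] = 1.3 − (2.5)(1) = -1.2

-1.200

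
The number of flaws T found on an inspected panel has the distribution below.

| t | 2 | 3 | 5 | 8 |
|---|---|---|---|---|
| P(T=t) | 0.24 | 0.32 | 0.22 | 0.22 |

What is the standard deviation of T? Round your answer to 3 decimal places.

2.220

E[T] = (2)(0.24) + (3)(0.32) + (5)(0.22) + (8)(0.22) = 4.3
E[T²] = (2)²(0.24) + (3)²(0.32) + (5)²(0.22) + (8)²(0.22) = 23.42
V(T) = E[T²] − (E[T])² = 23.42 − (4.3)² = 4.93
sd(T) = √4.93 ≈ 2.220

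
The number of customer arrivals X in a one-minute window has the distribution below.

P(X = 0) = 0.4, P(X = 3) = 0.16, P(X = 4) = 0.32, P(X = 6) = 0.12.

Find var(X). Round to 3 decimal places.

4.730

E[X] = (0)(0.4) + (3)(0.16) + (4)(0.32) + (6)(0.12) = 2.48
E[X²] = (0)²(0.4) + (3)²(0.16) + (4)²(0.32) + (6)²(0.12) = 10.88
var(X) = E[X²] − (E[X])² = 10.88 − (2.48)² = 4.7296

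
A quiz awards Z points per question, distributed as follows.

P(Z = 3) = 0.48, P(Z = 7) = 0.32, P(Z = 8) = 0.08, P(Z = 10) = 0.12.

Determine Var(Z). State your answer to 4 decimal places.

E[Z] = (3)(0.48) + (7)(0.32) + (8)(0.08) + (10)(0.12) = 5.52
E[Z²] = (3)²(0.48) + (7)²(0.32) + (8)²(0.08) + (10)²(0.12) = 37.12
Var(Z) = E[Z²] − (E[Z])² = 37.12 − (5.52)² = 6.6496

6.6496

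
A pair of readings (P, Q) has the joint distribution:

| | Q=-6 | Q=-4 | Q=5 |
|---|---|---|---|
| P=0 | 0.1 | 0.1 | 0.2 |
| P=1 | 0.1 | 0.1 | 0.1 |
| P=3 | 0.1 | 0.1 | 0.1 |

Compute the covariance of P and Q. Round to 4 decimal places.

-0.8000

E[P] = 1.2,  E[Q] = -1
E[PQ] = -2
cov(P,Q) = E[PQ] − E[P]E[Q] = -2 − (1.2)(-1) = -0.8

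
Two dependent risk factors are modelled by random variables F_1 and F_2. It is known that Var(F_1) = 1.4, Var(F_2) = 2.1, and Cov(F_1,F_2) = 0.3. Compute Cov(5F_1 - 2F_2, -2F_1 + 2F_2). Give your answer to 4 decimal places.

-18.2000

Cov(5F_1 - 2F_2, -2F_1 + 2F_2) = (5)(-2)Var(F_1) + (-2)(2)Var(F_2) + [(5)(2) + (-2)(-2)]Cov(F_1,F_2)
= -10·1.4 + -4·2.1 + 14·0.3 = -18.2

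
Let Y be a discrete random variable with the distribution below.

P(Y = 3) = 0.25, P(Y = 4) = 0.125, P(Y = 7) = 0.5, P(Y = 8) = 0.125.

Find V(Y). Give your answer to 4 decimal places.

3.6875

E[Y] = (3)(0.25) + (4)(0.125) + (7)(0.5) + (8)(0.125) = 5.75
E[Y²] = (3)²(0.25) + (4)²(0.125) + (7)²(0.5) + (8)²(0.125) = 36.75
V(Y) = E[Y²] − (E[Y])² = 36.75 − (5.75)² = 3.6875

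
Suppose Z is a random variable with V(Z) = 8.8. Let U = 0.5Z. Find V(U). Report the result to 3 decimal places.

V(0.5Z) = (0.5)²·V(Z) = 0.25·8.8 = 2.2

2.200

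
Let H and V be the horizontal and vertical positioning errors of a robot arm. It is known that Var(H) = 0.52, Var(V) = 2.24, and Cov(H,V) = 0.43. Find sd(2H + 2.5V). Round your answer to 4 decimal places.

4.5144

Var(2H + 2.5V) = (2)²·Var(H) + (2.5)²·Var(V) + 2·(2)·(2.5)·Cov(H,V)
= 4·0.52 + 6.25·2.24 + 10·0.43 = 20.38
sd(2H + 2.5V) = √20.38 ≈ 4.5144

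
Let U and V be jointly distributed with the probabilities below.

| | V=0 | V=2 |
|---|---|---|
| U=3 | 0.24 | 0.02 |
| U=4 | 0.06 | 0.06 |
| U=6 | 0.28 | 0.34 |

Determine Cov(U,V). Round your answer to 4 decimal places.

0.4968

E[U] = 4.98,  E[V] = 0.84
E[UV] = 4.68
Cov(U,V) = E[UV] − E[U]E[V] = 4.68 − (4.98)(0.84) = 0.4968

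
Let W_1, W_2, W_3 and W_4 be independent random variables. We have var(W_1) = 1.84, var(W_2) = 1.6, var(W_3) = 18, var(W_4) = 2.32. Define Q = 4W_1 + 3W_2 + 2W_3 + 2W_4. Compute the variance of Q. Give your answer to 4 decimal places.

125.1200

By independence, var(Q) = (4)²var(W_1) + (3)²var(W_2) + (2)²var(W_3) + (2)²var(W_4)
= (4)²·1.84 + (3)²·1.6 + (2)²·18 + (2)²·2.32 = 125.12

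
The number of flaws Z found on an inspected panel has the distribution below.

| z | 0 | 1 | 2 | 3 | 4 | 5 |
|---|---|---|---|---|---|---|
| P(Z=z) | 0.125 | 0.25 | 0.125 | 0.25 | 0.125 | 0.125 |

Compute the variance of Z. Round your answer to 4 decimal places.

2.4844

E[Z] = (0)(0.125) + (1)(0.25) + (2)(0.125) + (3)(0.25) + (4)(0.125) + (5)(0.125) = 2.375
E[Z²] = (0)²(0.125) + (1)²(0.25) + (2)²(0.125) + (3)²(0.25) + (4)²(0.125) + (5)²(0.125) = 8.125
V(Z) = E[Z²] − (E[Z])² = 8.125 − (2.375)² = 2.484375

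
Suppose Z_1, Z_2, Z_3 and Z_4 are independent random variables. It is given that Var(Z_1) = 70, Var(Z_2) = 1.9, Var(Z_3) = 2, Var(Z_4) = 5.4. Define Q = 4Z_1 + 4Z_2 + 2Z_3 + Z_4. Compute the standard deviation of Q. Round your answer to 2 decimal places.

34.11

By independence, Var(Q) = (4)²Var(Z_1) + (4)²Var(Z_2) + (2)²Var(Z_3) + (1)²Var(Z_4)
= (4)²·70 + (4)²·1.9 + (2)²·2 + (1)²·5.4 = 1163.8
σ(Q) = √1163.8 ≈ 34.11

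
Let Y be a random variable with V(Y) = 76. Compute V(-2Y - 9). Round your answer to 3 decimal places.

V(-2Y - 9) = (-2)²·V(Y) = 4·76 = 304

304.000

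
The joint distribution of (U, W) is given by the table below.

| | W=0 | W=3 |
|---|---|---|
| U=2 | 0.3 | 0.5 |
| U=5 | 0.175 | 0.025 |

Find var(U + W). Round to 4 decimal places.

E[U] = 2.6,  E[W] = 1.575,  E[UW] = 3.375
var(U) = 8.2 − (2.6)² = 1.44;  var(W) = 4.725 − (1.575)² = 2.244375
Cov(U,W) = 3.375 − (2.6)(1.575) = -0.72
var(U + W) = (1)²·1.44 + (1)²·2.244375 + 2·(1)·(1)·-0.72 = 2.244375

2.2444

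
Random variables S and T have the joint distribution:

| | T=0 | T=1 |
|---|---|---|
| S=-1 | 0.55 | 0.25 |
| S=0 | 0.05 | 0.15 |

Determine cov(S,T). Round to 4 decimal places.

E[S] = -0.8,  E[T] = 0.4
E[ST] = -0.25
cov(S,T) = E[ST] − E[S]E[T] = -0.25 − (-0.8)(0.4) = 0.07

0.0700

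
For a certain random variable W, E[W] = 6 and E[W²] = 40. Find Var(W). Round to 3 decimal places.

Var(W) = 40 − (6)² = 4

4.000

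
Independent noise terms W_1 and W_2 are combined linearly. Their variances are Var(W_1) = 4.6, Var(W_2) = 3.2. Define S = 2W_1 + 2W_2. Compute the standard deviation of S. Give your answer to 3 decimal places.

5.586

By independence, Var(S) = (2)²Var(W_1) + (2)²Var(W_2)
= (2)²·4.6 + (2)²·3.2 = 31.2
σ(S) = √31.2 ≈ 5.586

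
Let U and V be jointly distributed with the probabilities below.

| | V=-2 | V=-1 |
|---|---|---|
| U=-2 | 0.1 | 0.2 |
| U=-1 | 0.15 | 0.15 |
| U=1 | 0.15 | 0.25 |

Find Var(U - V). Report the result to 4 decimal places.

E[U] = -0.5,  E[V] = -1.4,  E[UV] = 0.7
Var(U) = 1.9 − (-0.5)² = 1.65;  Var(V) = 2.2 − (-1.4)² = 0.24
Cov(U,V) = 0.7 − (-0.5)(-1.4) = 0
Var(U - V) = (1)²·1.65 + (-1)²·0.24 + 2·(1)·(-1)·0 = 1.89

1.8900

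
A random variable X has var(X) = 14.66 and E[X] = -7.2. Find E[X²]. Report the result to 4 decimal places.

E[X²] = var(X) + (E[X])² = 14.66 + (-7.2)² = 66.5

66.5000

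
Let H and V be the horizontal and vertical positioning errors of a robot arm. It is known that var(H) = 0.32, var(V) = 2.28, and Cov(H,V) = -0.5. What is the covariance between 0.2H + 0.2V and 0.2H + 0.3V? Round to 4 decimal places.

Cov(0.2H + 0.2V, 0.2H + 0.3V) = (0.2)(0.2)var(H) + (0.2)(0.3)var(V) + [(0.2)(0.3) + (0.2)(0.2)]Cov(H,V)
= 0.04·0.32 + 0.06·2.28 + 0.1·-0.5 = 0.0996

0.0996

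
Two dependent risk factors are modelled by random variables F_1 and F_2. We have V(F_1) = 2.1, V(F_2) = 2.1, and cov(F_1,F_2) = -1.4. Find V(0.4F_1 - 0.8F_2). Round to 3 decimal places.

V(0.4F_1 - 0.8F_2) = (0.4)²·V(F_1) + (-0.8)²·V(F_2) + 2·(0.4)·(-0.8)·cov(F_1,F_2)
= 0.16·2.1 + 0.64·2.1 + -0.64·-1.4 = 2.576

2.576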